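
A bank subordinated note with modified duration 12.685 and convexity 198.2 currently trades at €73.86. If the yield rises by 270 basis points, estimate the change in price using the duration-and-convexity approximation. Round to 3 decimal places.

Duration effect: -D_mod·Δy = -12.685 × (+0.027) = -0.342495
Convexity effect: ½·C·(Δy)² = 0.5 × 198.2 × (0.027)² = +0.0722439
ΔP/P ≈ -0.342495 + 0.0722439 = -0.2702511
ΔP ≈ 73.86 × (-0.2702511) = -19.960746246.

-€19.961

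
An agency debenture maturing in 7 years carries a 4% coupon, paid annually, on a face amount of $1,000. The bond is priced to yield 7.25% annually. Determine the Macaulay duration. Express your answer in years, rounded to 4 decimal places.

6.1521 years

Periodic yield y = 0.0725. Discount each cash flow and weight by its year:
  t   CF        PV=CF/(1+0.0725)^t    t·PV
  1        40.00        37.2960        37.2960
  2        40.00        34.7749        69.5497
  3        40.00        32.4241        97.2723
  4        40.00        30.2323       120.9291
  5        40.00        28.1886       140.9430
  6        40.00        26.2831       157.6985
  7     1,040.00       637.1655     4,460.1583
  Σ                    826.3644     5,083.8469
Price P = Σ PV = 826.3644.
Macaulay duration = Σ(t·PV) / P = 5,083.8469 / 826.3644 = 6.15206 years.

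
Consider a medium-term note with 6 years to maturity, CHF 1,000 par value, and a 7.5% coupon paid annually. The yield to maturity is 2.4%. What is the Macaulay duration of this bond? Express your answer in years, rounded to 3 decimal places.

5.169 years

Periodic yield y = 0.024. Discount each cash flow and weight by its year:
  t   CF        PV=CF/(1+0.024)^t    t·PV
  1        75.00        73.2422        73.2422
  2        75.00        71.5256       143.0511
  3        75.00        69.8492       209.5476
  4        75.00        68.2121       272.8484
  5        75.00        66.6134       333.0669
  6     1,075.00       932.4139     5,594.4832
  Σ                  1,281.8563     6,626.2394
Price P = Σ PV = 1,281.8563.
Macaulay duration = Σ(t·PV) / P = 6,626.2394 / 1,281.8563 = 5.16925 years.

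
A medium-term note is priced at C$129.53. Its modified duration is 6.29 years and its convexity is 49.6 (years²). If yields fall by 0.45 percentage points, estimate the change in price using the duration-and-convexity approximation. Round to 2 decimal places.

Duration effect: -D_mod·Δy = -6.29 × (-0.0045) = +0.028305
Convexity effect: ½·C·(Δy)² = 0.5 × 49.6 × (-0.0045)² = +0.0005022
ΔP/P ≈ +0.028305 + 0.0005022 = +0.0288072
ΔP ≈ 129.53 × (+0.0288072) = +3.731396616.

+C$3.73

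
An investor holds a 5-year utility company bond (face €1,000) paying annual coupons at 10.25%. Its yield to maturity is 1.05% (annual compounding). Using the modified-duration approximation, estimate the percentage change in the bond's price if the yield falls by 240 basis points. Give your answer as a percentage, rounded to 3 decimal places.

Periodic yield y = 0.0105. Modified duration first:
  t   CF        PV=CF/(1+0.0105)^t    t·PV
  1       102.50       101.4349       101.4349
  2       102.50       100.3809       200.7619
  3       102.50        99.3379       298.0137
  4       102.50        98.3057       393.2227
  5     1,102.50     1,046.3983     5,231.9913
  Σ                  1,445.8577     6,225.4245
P = 1,445.8577; D_Mac = 4.30570 yrs; D_mod = 4.30570/(1+0.0105) = 4.26096 yrs.
ΔP/P ≈ -D_mod · Δy = -4.26096 × (-0.024) = +0.102263 = +10.2263%.

+10.226%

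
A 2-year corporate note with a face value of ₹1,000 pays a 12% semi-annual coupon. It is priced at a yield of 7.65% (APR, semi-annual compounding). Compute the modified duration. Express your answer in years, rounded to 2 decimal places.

1.78 years

Periodic yield y = 0.03825. First find Macaulay duration:
  t   CF        PV=CF/(1+0.03825)^t    t·PV
  1        60.00        57.7895        57.7895
  2        60.00        55.6605       111.3211
  3        60.00        53.6100       160.8299
  4     1,060.00       912.2169     3,648.8675
  Σ                  1,079.2769     3,978.8080
P = 1,079.2769; Macaulay duration = 3,978.8080 / 1,079.2769 = 3.68655 half-year periods = 1.84327 years.
Modified duration = D_Mac / (1 + y) = 1.84327 / 1.03825 = 1.77537 years.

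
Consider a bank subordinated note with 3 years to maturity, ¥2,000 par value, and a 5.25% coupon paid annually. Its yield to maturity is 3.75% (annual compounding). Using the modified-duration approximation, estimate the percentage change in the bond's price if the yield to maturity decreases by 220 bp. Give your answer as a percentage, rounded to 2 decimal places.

Periodic yield y = 0.0375. Modified duration first:
  t   CF        PV=CF/(1+0.0375)^t    t·PV
  1       105.00       101.2048       101.2048
  2       105.00        97.5468       195.0936
  3     2,105.00     1,884.8977     5,654.6931
  Σ                  2,083.6493     5,950.9915
P = 2,083.6493; D_Mac = 2.85604 yrs; D_mod = 2.85604/(1+0.0375) = 2.75281 yrs.
ΔP/P ≈ -D_mod · Δy = -2.75281 × (-0.022) = +0.060562 = +6.0562%.

+6.06%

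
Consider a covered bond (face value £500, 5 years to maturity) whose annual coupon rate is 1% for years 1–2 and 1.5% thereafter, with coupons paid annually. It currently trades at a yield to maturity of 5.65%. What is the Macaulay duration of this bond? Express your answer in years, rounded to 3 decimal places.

4.874 years

Periodic yield y = 0.0565. Discount each cash flow and weight by its year:
  t   CF        PV=CF/(1+0.0565)^t    t·PV
  1         5.00         4.7326         4.7326
  2         5.00         4.4795         8.9590
  3         7.50         6.3599        19.0798
  4         7.50         6.0198        24.0793
  5       507.50       385.5570     1,927.7848
  Σ                    407.1488     1,984.6355
Price P = Σ PV = 407.1488.
Macaulay duration = Σ(t·PV) / P = 1,984.6355 / 407.1488 = 4.87447 years.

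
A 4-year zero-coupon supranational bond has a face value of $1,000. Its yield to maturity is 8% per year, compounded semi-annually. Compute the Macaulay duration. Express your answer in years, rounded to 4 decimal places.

4.0000 years

A zero-coupon bond has a single cash flow at maturity, so its Macaulay duration equals its maturity: 4 years.
(Equivalently: 8 semi-annual periods ÷ 2 = 4 years.)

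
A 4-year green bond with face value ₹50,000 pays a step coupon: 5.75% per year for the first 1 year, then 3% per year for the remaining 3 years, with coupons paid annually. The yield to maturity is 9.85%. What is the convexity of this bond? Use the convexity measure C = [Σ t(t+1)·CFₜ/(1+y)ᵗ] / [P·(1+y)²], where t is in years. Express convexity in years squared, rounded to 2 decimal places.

15.06

With y = 0.0985:
  t   CF        PV=CF/(1+0.0985)^t    t·PV        t(t+1)·PV
  1     2,875.00     2,617.2053     2,617.2053       5,234.4106
  2     1,500.00     1,243.0573     2,486.1145       7,458.3436
  3     1,500.00     1,131.5951     3,394.7854      13,579.1417
  4    51,500.00    35,367.7135   141,470.8540     707,354.2702
  Σ                 40,359.5712   149,968.9593     733,626.1661
P = 40,359.5712.
Convexity = Σ t(t+1)·PV / [P·(1+y)²] = 733,626.1661 / (40,359.5712 × 1.206702) = 15.06358.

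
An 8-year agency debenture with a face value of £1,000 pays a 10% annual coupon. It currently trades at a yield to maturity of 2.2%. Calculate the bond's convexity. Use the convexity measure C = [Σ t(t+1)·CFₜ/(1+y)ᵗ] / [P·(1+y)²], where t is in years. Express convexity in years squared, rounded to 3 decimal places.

With y = 0.022:
  t   CF        PV=CF/(1+0.022)^t    t·PV        t(t+1)·PV
  1       100.00        97.8474        97.8474         195.6947
  2       100.00        95.7411       191.4821         574.4463
  3       100.00        93.6801       281.0403       1,124.1611
  4       100.00        91.6635       366.6540       1,833.2699
  5       100.00        89.6903       448.4515       2,690.7093
  6       100.00        87.7596       526.5576       3,685.9031
  7       100.00        85.8704       601.0931       4,808.7451
  8     1,100.00       924.2416     7,393.9329      66,545.3962
  Σ                  1,566.4940     9,907.0589      81,458.3258
P = 1,566.4940.
Convexity = Σ t(t+1)·PV / [P·(1+y)²] = 81,458.3258 / (1,566.4940 × 1.044484) = 49.78574.

49.786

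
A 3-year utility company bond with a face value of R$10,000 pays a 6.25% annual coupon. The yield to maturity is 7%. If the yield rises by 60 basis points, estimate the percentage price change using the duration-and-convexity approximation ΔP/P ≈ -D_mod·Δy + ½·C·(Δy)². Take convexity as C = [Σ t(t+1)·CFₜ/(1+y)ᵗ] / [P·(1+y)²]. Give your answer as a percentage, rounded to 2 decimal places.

With y = 0.07:
  t   CF        PV=CF/(1+0.07)^t    t·PV        t(t+1)·PV
  1       625.00       584.1121       584.1121       1,168.2243
  2       625.00       545.8992     1,091.7984       3,275.3952
  3    10,625.00     8,673.1649    26,019.4948     104,077.9793
  Σ                  9,803.1763    27,695.4054     108,521.5988
P = 9,803.1763; D_Mac = 2.82515 yrs; D_mod = 2.64032 yrs; C = 9.66901.
Duration effect: -2.64032 × (+0.006) = -0.015842
Convexity effect: 0.5 × 9.66901 × (0.006)² = +0.0001740
ΔP/P ≈ -0.015842 + 0.0001740 = -0.015668 = -1.5668%.

-1.57%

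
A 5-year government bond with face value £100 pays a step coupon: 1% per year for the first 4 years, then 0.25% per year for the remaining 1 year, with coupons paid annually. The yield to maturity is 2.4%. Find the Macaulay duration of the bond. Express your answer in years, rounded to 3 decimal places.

4.897 years

Periodic yield y = 0.024. Discount each cash flow and weight by its year:
  t   CF        PV=CF/(1+0.024)^t    t·PV
  1         1.00         0.9766         0.9766
  2         1.00         0.9537         1.9073
  3         1.00         0.9313         2.7940
  4         1.00         0.9095         3.6380
  5       100.25        89.0399       445.1994
  Σ                     92.8109       454.5153
Price P = Σ PV = 92.8109.
Macaulay duration = Σ(t·PV) / P = 454.5153 / 92.8109 = 4.89722 years.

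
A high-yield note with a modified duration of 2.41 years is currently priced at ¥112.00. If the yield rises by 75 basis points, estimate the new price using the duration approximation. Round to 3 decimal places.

Duration approximation: ΔP/P ≈ -D_mod · Δy = -2.41 × (+0.0075) = -0.018075.
New price ≈ 112.00 × (1 - 0.018075) = 109.97560.

¥109.976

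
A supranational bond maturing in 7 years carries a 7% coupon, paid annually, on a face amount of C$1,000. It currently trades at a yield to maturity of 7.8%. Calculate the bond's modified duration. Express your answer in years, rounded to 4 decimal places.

5.3214 years

Periodic yield y = 0.078. First find Macaulay duration:
  t   CF        PV=CF/(1+0.078)^t    t·PV
  1        70.00        64.9351        64.9351
  2        70.00        60.2366       120.4732
  3        70.00        55.8781       167.6343
  4        70.00        51.8350       207.3399
  5        70.00        48.0844       240.4220
  6        70.00        44.6052       267.6312
  7     1,070.00       632.4882     4,427.4176
  Σ                    958.0626     5,495.8534
P = 958.0626; Macaulay duration = 5,495.8534 / 958.0626 = 5.73642 years.
Modified duration = D_Mac / (1 + y) = 5.73642 / 1.078 = 5.32136 years.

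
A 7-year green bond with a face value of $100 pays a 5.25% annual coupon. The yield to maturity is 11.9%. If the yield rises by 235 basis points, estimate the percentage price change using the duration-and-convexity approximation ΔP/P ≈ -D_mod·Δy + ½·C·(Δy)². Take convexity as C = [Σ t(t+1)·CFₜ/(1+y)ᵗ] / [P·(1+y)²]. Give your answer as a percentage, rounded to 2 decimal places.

-11.24%

With y = 0.119:
  t   CF        PV=CF/(1+0.119)^t    t·PV        t(t+1)·PV
  1         5.25         4.6917         4.6917           9.3834
  2         5.25         4.1928         8.3855          25.1565
  3         5.25         3.7469        11.2406          44.9625
  4         5.25         3.3484        13.3937          66.9683
  5         5.25         2.9923        14.9616          89.7698
  6         5.25         2.6741        16.0446         112.3125
  7       105.25        47.9084       335.3587       2,682.8694
  Σ                     69.5545       404.0764       3,031.4223
P = 69.5545; D_Mac = 5.80949 yrs; D_mod = 5.19168 yrs; C = 34.80653.
Duration effect: -5.19168 × (+0.0235) = -0.122004
Convexity effect: 0.5 × 34.80653 × (0.0235)² = +0.0096110
ΔP/P ≈ -0.122004 + 0.0096110 = -0.112394 = -11.2394%.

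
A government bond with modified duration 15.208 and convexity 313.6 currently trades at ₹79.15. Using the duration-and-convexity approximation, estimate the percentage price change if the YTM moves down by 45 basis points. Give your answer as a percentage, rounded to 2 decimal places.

Duration effect: -D_mod·Δy = -15.208 × (-0.0045) = +0.068436
Convexity effect: ½·C·(Δy)² = 0.5 × 313.6 × (-0.0045)² = +0.0031752
ΔP/P ≈ +0.068436 + 0.0031752 = +0.0716112
= +7.16112%.

+7.16%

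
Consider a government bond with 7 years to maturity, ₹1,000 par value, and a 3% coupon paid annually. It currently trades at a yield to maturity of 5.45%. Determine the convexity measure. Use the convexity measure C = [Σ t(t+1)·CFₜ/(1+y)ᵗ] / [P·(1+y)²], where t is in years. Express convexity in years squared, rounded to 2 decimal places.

44.31

With y = 0.0545:
  t   CF        PV=CF/(1+0.0545)^t    t·PV        t(t+1)·PV
  1        30.00        28.4495        28.4495          56.8990
  2        30.00        26.9791        53.9583         161.8748
  3        30.00        25.5848        76.7543         307.0172
  4        30.00        24.2625        97.0499         485.2493
  5        30.00        23.0085       115.0425         690.2550
  6        30.00        21.8193       130.9161         916.4126
  7     1,030.00       710.4134     4,972.8937      39,783.1496
  Σ                    860.5171     5,475.0642      42,400.8576
P = 860.5171.
Convexity = Σ t(t+1)·PV / [P·(1+y)²] = 42,400.8576 / (860.5171 × 1.111970) = 44.31206.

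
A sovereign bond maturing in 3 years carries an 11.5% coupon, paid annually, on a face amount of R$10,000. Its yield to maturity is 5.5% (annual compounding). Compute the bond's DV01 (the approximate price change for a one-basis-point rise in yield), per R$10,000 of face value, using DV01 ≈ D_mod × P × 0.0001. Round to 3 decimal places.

Periodic yield y = 0.055.
  t   CF        PV=CF/(1+0.055)^t    t·PV
  1     1,150.00     1,090.0474     1,090.0474
  2     1,150.00     1,033.2203     2,066.4406
  3    11,150.00     9,495.4924    28,486.4771
  Σ                 11,618.7600    31,642.9650
P = 11,618.7600; D_Mac = 2.72344 yrs; D_mod = 2.58146 yrs.
DV01 ≈ 2.58146 × 11,618.7600 × 0.0001 = 2.999333.

R$2.999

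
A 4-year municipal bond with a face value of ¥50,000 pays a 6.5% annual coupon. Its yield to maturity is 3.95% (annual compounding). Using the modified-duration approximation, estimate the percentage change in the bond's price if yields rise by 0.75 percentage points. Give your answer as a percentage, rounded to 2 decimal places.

-2.64%

Periodic yield y = 0.0395. Modified duration first:
  t   CF        PV=CF/(1+0.0395)^t    t·PV
  1     3,250.00     3,126.5031     3,126.5031
  2     3,250.00     3,007.6990     6,015.3980
  3     3,250.00     2,893.4093     8,680.2280
  4    53,250.00    45,605.9637   182,423.8549
  Σ                 54,633.5752   200,245.9841
P = 54,633.5752; D_Mac = 3.66525 yrs; D_mod = 3.66525/(1+0.0395) = 3.52598 yrs.
ΔP/P ≈ -D_mod · Δy = -3.52598 × (+0.0075) = -0.026445 = -2.6445%.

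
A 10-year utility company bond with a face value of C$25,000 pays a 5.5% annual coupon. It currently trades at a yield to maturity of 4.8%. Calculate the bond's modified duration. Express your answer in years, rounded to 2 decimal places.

Periodic yield y = 0.048. First find Macaulay duration:
  t   CF        PV=CF/(1+0.048)^t    t·PV
  1     1,375.00     1,312.0229     1,312.0229
  2     1,375.00     1,251.9302     2,503.8605
  3     1,375.00     1,194.5899     3,583.7698
  4     1,375.00     1,139.8759     4,559.5036
  5     1,375.00     1,087.6678     5,438.3392
  6     1,375.00     1,037.8510     6,227.1059
  7     1,375.00       990.3158     6,932.2108
  8     1,375.00       944.9578     7,559.6628
  9     1,375.00       901.6773     8,115.0960
  10   26,375.00    16,503.6362   165,036.3621
  Σ                 26,364.5250   211,267.9335
P = 26,364.5250; Macaulay duration = 211,267.9335 / 26,364.5250 = 8.01334 years.
Modified duration = D_Mac / (1 + y) = 8.01334 / 1.048 = 7.64632 years.

7.65 years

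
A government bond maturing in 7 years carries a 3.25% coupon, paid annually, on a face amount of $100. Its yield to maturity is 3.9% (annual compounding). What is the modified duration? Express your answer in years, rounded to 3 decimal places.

Periodic yield y = 0.039. First find Macaulay duration:
  t   CF        PV=CF/(1+0.039)^t    t·PV
  1         3.25         3.1280         3.1280
  2         3.25         3.0106         6.0212
  3         3.25         2.8976         8.6928
  4         3.25         2.7888        11.1553
  5         3.25         2.6841        13.4207
  6         3.25         2.5834        15.5003
  7       103.25        78.9917       552.9416
  Σ                     96.0842       610.8599
P = 96.0842; Macaulay duration = 610.8599 / 96.0842 = 6.35755 years.
Modified duration = D_Mac / (1 + y) = 6.35755 / 1.039 = 6.11891 years.

6.119 years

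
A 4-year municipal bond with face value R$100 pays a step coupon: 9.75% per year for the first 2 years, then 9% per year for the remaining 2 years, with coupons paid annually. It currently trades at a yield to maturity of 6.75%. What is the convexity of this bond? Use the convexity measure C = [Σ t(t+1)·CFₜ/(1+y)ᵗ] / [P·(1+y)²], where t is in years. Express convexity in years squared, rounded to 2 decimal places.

14.79

With y = 0.0675:
  t   CF        PV=CF/(1+0.0675)^t    t·PV        t(t+1)·PV
  1         9.75         9.1335         9.1335          18.2670
  2         9.75         8.5560        17.1119          51.3358
  3         9.00         7.3984        22.1953          88.7810
  4       109.00        83.9373       335.7492       1,678.7459
  Σ                    109.0252       384.1898       1,837.1296
P = 109.0252.
Convexity = Σ t(t+1)·PV / [P·(1+y)²] = 1,837.1296 / (109.0252 × 1.139556) = 14.78691.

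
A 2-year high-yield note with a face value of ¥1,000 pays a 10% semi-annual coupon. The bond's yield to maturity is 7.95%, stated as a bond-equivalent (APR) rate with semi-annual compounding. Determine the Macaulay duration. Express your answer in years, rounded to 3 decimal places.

Periodic yield y = 0.03975. Discount each cash flow and weight by its period:
  t   CF        PV=CF/(1+0.03975)^t    t·PV
  1        50.00        48.0885        48.0885
  2        50.00        46.2500        92.5001
  3        50.00        44.4819       133.4457
  4     1,050.00       898.4079     3,593.6318
  Σ                  1,037.2284     3,867.6660
Price P = Σ PV = 1,037.2284.
Macaulay duration = Σ(t·PV) / P = 3,867.6660 / 1,037.2284 = 3.72885 half-year periods.
In years: 3.72885 / 2 = 1.86442 years.

1.864 years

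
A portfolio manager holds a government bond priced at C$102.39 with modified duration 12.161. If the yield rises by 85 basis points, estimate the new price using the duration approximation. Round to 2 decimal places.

Duration approximation: ΔP/P ≈ -D_mod · Δy = -12.161 × (+0.0085) = -0.1033685.
New price ≈ 102.39 × (1 - 0.1033685) = 91.806099285.

C$91.81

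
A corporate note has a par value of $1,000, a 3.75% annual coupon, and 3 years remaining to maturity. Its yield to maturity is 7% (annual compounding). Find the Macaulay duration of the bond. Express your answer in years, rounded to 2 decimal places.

2.89 years

Periodic yield y = 0.07. Discount each cash flow and weight by its year:
  t   CF        PV=CF/(1+0.07)^t    t·PV
  1        37.50        35.0467        35.0467
  2        37.50        32.7540        65.5079
  3     1,037.50       846.9090     2,540.7271
  Σ                    914.7097     2,641.2818
Price P = Σ PV = 914.7097.
Macaulay duration = Σ(t·PV) / P = 2,641.2818 / 914.7097 = 2.88756 years.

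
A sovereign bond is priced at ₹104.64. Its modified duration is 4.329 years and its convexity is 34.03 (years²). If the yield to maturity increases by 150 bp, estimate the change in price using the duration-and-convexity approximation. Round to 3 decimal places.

-₹6.394

Duration effect: -D_mod·Δy = -4.329 × (+0.015) = -0.064935
Convexity effect: ½·C·(Δy)² = 0.5 × 34.03 × (0.015)² = +0.003828375
ΔP/P ≈ -0.064935 + 0.003828375 = -0.061106625
ΔP ≈ 104.64 × (-0.061106625) = -6.39419724.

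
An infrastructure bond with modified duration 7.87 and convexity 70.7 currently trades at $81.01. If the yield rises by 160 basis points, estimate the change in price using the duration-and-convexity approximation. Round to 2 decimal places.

-$9.47

Duration effect: -D_mod·Δy = -7.87 × (+0.016) = -0.125920
Convexity effect: ½·C·(Δy)² = 0.5 × 70.7 × (0.016)² = +0.0090496
ΔP/P ≈ -0.125920 + 0.0090496 = -0.1168704
ΔP ≈ 81.01 × (-0.1168704) = -9.467671104.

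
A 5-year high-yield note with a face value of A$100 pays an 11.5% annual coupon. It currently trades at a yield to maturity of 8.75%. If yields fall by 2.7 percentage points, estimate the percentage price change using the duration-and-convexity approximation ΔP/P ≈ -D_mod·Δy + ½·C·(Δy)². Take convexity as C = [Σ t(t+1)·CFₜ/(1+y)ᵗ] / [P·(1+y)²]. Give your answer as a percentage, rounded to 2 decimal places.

With y = 0.0875:
  t   CF        PV=CF/(1+0.0875)^t    t·PV        t(t+1)·PV
  1        11.50        10.5747        10.5747          21.1494
  2        11.50         9.7239        19.4477          58.3432
  3        11.50         8.9415        26.8245         107.2979
  4        11.50         8.2221        32.8883         164.4413
  5       111.50        73.3041       366.5207       2,199.1244
  Σ                    110.7663       456.2559       2,550.3562
P = 110.7663; D_Mac = 4.11909 yrs; D_mod = 3.78767 yrs; C = 19.46860.
Duration effect: -3.78767 × (-0.027) = +0.102267
Convexity effect: 0.5 × 19.46860 × (-0.027)² = +0.0070963
ΔP/P ≈ +0.102267 + 0.0070963 = +0.109363 = +10.9363%.

+10.94%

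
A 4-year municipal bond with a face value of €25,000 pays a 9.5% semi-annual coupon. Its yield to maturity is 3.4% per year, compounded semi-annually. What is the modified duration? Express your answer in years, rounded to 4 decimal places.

Periodic yield y = 0.017. First find Macaulay duration:
  t   CF        PV=CF/(1+0.017)^t    t·PV
  1     1,187.50     1,167.6500     1,167.6500
  2     1,187.50     1,148.1317     2,296.2634
  3     1,187.50     1,128.9397     3,386.8192
  4     1,187.50     1,110.0686     4,440.2743
  5     1,187.50     1,091.5129     5,457.5643
  6     1,187.50     1,073.2673     6,439.6038
  7     1,187.50     1,055.3268     7,387.2873
  8    26,187.50    22,883.7090   183,069.6722
  Σ                 30,658.6059   213,645.1345
P = 30,658.6059; Macaulay duration = 213,645.1345 / 30,658.6059 = 6.96852 half-year periods = 3.48426 years.
Modified duration = D_Mac / (1 + y) = 3.48426 / 1.017 = 3.42602 years.

3.4260 years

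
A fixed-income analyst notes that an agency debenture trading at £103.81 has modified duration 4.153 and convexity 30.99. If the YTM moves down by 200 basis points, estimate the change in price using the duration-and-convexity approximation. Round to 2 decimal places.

+£9.27

Duration effect: -D_mod·Δy = -4.153 × (-0.02) = +0.083060
Convexity effect: ½·C·(Δy)² = 0.5 × 30.99 × (-0.02)² = +0.0061980
ΔP/P ≈ +0.083060 + 0.0061980 = +0.089258
ΔP ≈ 103.81 × (+0.089258) = +9.26587298.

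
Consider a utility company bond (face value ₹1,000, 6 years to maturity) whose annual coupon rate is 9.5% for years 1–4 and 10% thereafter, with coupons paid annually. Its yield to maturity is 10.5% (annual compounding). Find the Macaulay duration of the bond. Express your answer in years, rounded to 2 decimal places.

4.82 years

Periodic yield y = 0.105. Discount each cash flow and weight by its year:
  t   CF        PV=CF/(1+0.105)^t    t·PV
  1        95.00        85.9729        85.9729
  2        95.00        77.8035       155.6070
  3        95.00        70.4104       211.2312
  4        95.00        63.7198       254.8793
  5       100.00        60.7000       303.4999
  6     1,100.00       604.2533     3,625.5197
  Σ                    962.8598     4,636.7099
Price P = Σ PV = 962.8598.
Macaulay duration = Σ(t·PV) / P = 4,636.7099 / 962.8598 = 4.81556 years.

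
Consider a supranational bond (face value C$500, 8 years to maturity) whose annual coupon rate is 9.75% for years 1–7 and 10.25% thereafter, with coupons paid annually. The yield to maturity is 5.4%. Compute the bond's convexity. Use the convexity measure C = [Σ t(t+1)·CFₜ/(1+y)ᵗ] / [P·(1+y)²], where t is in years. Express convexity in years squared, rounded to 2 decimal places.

45.31

With y = 0.054:
  t   CF        PV=CF/(1+0.054)^t    t·PV        t(t+1)·PV
  1        48.75        46.2524        46.2524          92.5047
  2        48.75        43.8827        87.7654         263.2962
  3        48.75        41.6344       124.9033         499.6133
  4        48.75        39.5014       158.0055         790.0274
  5        48.75        37.4776       187.3879       1,124.3275
  6        48.75        35.5575       213.3449       1,493.4141
  7        48.75        33.7357       236.1502       1,889.2019
  8       551.25       361.9293     2,895.4342      26,058.9080
  Σ                    639.9710     3,949.2438      32,211.2932
P = 639.9710.
Convexity = Σ t(t+1)·PV / [P·(1+y)²] = 32,211.2932 / (639.9710 × 1.110916) = 45.30714.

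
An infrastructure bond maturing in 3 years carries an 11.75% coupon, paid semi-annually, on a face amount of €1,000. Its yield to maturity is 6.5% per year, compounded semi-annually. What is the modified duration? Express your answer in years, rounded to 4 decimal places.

Periodic yield y = 0.0325. First find Macaulay duration:
  t   CF        PV=CF/(1+0.0325)^t    t·PV
  1        58.75        56.9007        56.9007
  2        58.75        55.1097       110.2193
  3        58.75        53.3750       160.1249
  4        58.75        51.6949       206.7796
  5        58.75        50.0677       250.3385
  6     1,058.75       873.8825     5,243.2952
  Σ                  1,141.0305     6,027.6582
P = 1,141.0305; Macaulay duration = 6,027.6582 / 1,141.0305 = 5.28264 half-year periods = 2.64132 years.
Modified duration = D_Mac / (1 + y) = 2.64132 / 1.0325 = 2.55818 years.

2.5582 years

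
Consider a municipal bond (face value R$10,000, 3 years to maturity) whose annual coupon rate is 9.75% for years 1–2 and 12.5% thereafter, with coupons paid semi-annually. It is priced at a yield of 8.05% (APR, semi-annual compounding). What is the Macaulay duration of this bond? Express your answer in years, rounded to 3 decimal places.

2.682 years

Periodic yield y = 0.04025. Discount each cash flow and weight by its period:
  t   CF        PV=CF/(1+0.04025)^t    t·PV
  1       487.50       468.6373       468.6373
  2       487.50       450.5045       901.0091
  3       487.50       433.0733     1,299.2200
  4       487.50       416.3166     1,665.2664
  5       625.00       513.0875     2,565.4373
  6    10,625.00     8,384.9908    50,309.9450
  Σ                 10,666.6101    57,209.5151
Price P = Σ PV = 10,666.6101.
Macaulay duration = Σ(t·PV) / P = 57,209.5151 / 10,666.6101 = 5.36342 half-year periods.
In years: 5.36342 / 2 = 2.68171 years.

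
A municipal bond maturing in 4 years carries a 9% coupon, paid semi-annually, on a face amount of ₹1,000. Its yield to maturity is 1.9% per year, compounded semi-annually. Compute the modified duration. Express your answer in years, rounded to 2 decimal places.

3.49 years

Periodic yield y = 0.0095. First find Macaulay duration:
  t   CF        PV=CF/(1+0.0095)^t    t·PV
  1        45.00        44.5765        44.5765
  2        45.00        44.1570        88.3141
  3        45.00        43.7415       131.2245
  4        45.00        43.3299       173.3194
  5        45.00        42.9221       214.6105
  6        45.00        42.5182       255.1090
  7        45.00        42.1180       294.8263
  8     1,045.00       968.8704     7,750.9635
  Σ                  1,272.2336     8,952.9438
P = 1,272.2336; Macaulay duration = 8,952.9438 / 1,272.2336 = 7.03719 half-year periods = 3.51859 years.
Modified duration = D_Mac / (1 + y) = 3.51859 / 1.0095 = 3.48548 years.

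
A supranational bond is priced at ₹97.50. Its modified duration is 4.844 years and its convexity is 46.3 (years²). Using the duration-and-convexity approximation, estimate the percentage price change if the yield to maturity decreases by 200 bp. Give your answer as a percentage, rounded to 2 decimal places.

+10.61%

Duration effect: -D_mod·Δy = -4.844 × (-0.02) = +0.096880
Convexity effect: ½·C·(Δy)² = 0.5 × 46.3 × (-0.02)² = +0.0092600
ΔP/P ≈ +0.096880 + 0.0092600 = +0.106140
= +10.6140%.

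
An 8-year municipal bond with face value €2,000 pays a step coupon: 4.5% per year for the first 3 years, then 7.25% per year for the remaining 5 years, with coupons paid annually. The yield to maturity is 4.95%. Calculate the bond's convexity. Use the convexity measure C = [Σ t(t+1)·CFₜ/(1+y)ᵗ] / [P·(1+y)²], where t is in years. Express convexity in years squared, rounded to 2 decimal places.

With y = 0.0495:
  t   CF        PV=CF/(1+0.0495)^t    t·PV        t(t+1)·PV
  1        90.00        85.7551        85.7551         171.5102
  2        90.00        81.7105       163.4209         490.2627
  3        90.00        77.8566       233.5697         934.2787
  4       145.00       119.5194       478.0774       2,390.3870
  5       145.00       113.8822       569.4109       3,416.4655
  6       145.00       108.5109       651.0654       4,557.4576
  7       145.00       103.3929       723.7506       5,790.0049
  8     2,145.00     1,457.3630    11,658.9044     104,930.1393
  Σ                  2,147.9906    14,563.9544     122,680.5060
P = 2,147.9906.
Convexity = Σ t(t+1)·PV / [P·(1+y)²] = 122,680.5060 / (2,147.9906 × 1.101450) = 51.85353.

51.85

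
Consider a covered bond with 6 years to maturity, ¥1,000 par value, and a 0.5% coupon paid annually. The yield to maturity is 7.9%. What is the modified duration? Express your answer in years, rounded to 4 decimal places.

Periodic yield y = 0.079. First find Macaulay duration:
  t   CF        PV=CF/(1+0.079)^t    t·PV
  1         5.00         4.6339         4.6339
  2         5.00         4.2946         8.5893
  3         5.00         3.9802        11.9406
  4         5.00         3.6888        14.7552
  5         5.00         3.4187        17.0936
  6     1,005.00       636.8504     3,821.1021
  Σ                    656.8666     3,878.1147
P = 656.8666; Macaulay duration = 3,878.1147 / 656.8666 = 5.90396 years.
Modified duration = D_Mac / (1 + y) = 5.90396 / 1.079 = 5.47170 years.

5.4717 years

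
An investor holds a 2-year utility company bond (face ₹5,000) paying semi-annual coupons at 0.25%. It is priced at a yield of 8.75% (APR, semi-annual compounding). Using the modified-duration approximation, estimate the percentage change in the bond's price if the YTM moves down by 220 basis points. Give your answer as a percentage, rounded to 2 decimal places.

+4.21%

Periodic yield y = 0.04375. Modified duration first:
  t   CF        PV=CF/(1+0.04375)^t    t·PV
  1         6.25         5.9880         5.9880
  2         6.25         5.7370        11.4741
  3         6.25         5.4966        16.4897
  4     5,006.25     4,218.1943    16,872.7772
  Σ                  4,235.4159    16,906.7289
P = 4,235.4159; D_Mac = 3.99175 half-year periods = 1.99588 yrs; D_mod = 1.99588/(1+0.04375) = 1.91222 yrs.
ΔP/P ≈ -D_mod · Δy = -1.91222 × (-0.022) = +0.042069 = +4.2069%.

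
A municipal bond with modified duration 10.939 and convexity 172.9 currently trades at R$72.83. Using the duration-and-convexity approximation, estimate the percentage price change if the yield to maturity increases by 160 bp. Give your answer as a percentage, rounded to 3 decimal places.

-15.289%

Duration effect: -D_mod·Δy = -10.939 × (+0.016) = -0.175024
Convexity effect: ½·C·(Δy)² = 0.5 × 172.9 × (0.016)² = +0.0221312
ΔP/P ≈ -0.175024 + 0.0221312 = -0.1528928
= -15.28928%.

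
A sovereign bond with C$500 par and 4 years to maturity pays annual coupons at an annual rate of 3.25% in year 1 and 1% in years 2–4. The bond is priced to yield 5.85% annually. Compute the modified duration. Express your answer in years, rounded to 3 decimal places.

Periodic yield y = 0.0585. First find Macaulay duration:
  t   CF        PV=CF/(1+0.0585)^t    t·PV
  1        16.25        15.3519        15.3519
  2         5.00         4.4626         8.9252
  3         5.00         4.2160        12.6479
  4       505.00       402.2795     1,609.1181
  Σ                    426.3100     1,646.0431
P = 426.3100; Macaulay duration = 1,646.0431 / 426.3100 = 3.86114 years.
Modified duration = D_Mac / (1 + y) = 3.86114 / 1.0585 = 3.64775 years.

3.648 years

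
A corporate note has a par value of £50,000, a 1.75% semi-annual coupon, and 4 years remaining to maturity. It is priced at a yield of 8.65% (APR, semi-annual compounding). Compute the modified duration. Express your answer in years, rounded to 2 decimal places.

Periodic yield y = 0.04325. First find Macaulay duration:
  t   CF        PV=CF/(1+0.04325)^t    t·PV
  1       437.50       419.3626       419.3626
  2       437.50       401.9771       803.9541
  3       437.50       385.3123     1,155.9369
  4       437.50       369.3384     1,477.3537
  5       437.50       354.0268     1,770.1338
  6       437.50       339.3499     2,036.0993
  7       437.50       325.2815     2,276.9702
  8    50,437.50    35,945.6553   287,565.2422
  Σ                 38,540.3037   297,505.0527
P = 38,540.3037; Macaulay duration = 297,505.0527 / 38,540.3037 = 7.71932 half-year periods = 3.85966 years.
Modified duration = D_Mac / (1 + y) = 3.85966 / 1.04325 = 3.69965 years.

3.70 years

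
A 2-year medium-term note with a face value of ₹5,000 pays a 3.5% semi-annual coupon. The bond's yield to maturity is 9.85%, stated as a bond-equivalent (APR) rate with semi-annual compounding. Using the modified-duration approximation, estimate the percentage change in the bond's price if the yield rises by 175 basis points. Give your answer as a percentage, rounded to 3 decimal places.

-3.245%

Periodic yield y = 0.04925. Modified duration first:
  t   CF        PV=CF/(1+0.04925)^t    t·PV
  1        87.50        83.3929        83.3929
  2        87.50        79.4786       158.9572
  3        87.50        75.7480       227.2440
  4     5,087.50     4,197.4788    16,789.9152
  Σ                  4,436.0983    17,259.5092
P = 4,436.0983; D_Mac = 3.89070 half-year periods = 1.94535 yrs; D_mod = 1.94535/(1+0.04925) = 1.85404 yrs.
ΔP/P ≈ -D_mod · Δy = -1.85404 × (+0.0175) = -0.032446 = -3.2446%.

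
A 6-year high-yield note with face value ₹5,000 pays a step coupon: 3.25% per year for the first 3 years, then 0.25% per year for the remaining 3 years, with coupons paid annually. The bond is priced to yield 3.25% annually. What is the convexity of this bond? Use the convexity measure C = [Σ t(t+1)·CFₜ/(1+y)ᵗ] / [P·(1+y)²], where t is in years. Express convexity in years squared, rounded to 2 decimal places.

36.03

With y = 0.0325:
  t   CF        PV=CF/(1+0.0325)^t    t·PV        t(t+1)·PV
  1       162.50       157.3850       157.3850         314.7700
  2       162.50       152.4310       304.8620         914.5859
  3       162.50       147.6329       442.8987       1,771.5949
  4        12.50        10.9989        43.9957         219.9783
  5        12.50        10.6527        53.2635         319.5810
  6     5,012.50     4,137.2715    24,823.6291     173,765.4039
  Σ                  4,616.3720    25,826.0340     177,305.9139
P = 4,616.3720.
Convexity = Σ t(t+1)·PV / [P·(1+y)²] = 177,305.9139 / (4,616.3720 × 1.066056) = 36.02818.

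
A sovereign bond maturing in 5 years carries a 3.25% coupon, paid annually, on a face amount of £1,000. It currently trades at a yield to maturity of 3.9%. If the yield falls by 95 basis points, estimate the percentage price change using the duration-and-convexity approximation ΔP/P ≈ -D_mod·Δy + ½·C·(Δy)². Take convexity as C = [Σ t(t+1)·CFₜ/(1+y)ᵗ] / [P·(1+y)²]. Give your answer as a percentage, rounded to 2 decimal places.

With y = 0.039:
  t   CF        PV=CF/(1+0.039)^t    t·PV        t(t+1)·PV
  1        32.50        31.2801        31.2801          62.5602
  2        32.50        30.1059        60.2119         180.6357
  3        32.50        28.9759        86.9277         347.7106
  4        32.50        27.8882       111.5530         557.7649
  5     1,032.50       852.7315     4,263.6577      25,581.9460
  Σ                    970.9817     4,553.6303      26,730.6173
P = 970.9817; D_Mac = 4.68972 yrs; D_mod = 4.51368 yrs; C = 25.50157.
Duration effect: -4.51368 × (-0.0095) = +0.042880
Convexity effect: 0.5 × 25.50157 × (-0.0095)² = +0.0011508
ΔP/P ≈ +0.042880 + 0.0011508 = +0.044031 = +4.4031%.

+4.40%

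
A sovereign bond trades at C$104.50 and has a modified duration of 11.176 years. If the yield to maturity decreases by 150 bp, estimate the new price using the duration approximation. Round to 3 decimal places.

Duration approximation: ΔP/P ≈ -D_mod · Δy = -11.176 × (-0.015) = +0.167640.
New price ≈ 104.50 × (1 + 0.167640) = 122.01838.

C$122.018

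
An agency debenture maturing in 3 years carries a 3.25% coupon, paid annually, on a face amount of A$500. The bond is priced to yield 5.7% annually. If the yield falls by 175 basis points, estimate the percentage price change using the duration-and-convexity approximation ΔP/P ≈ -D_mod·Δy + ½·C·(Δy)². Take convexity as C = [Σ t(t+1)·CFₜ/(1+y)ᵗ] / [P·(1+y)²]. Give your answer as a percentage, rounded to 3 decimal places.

+4.964%

With y = 0.057:
  t   CF        PV=CF/(1+0.057)^t    t·PV        t(t+1)·PV
  1        16.25        15.3737        15.3737          30.7474
  2        16.25        14.5447        29.0893          87.2679
  3       516.25       437.1547     1,311.4640       5,245.8558
  Σ                    467.0730     1,355.9270       5,363.8711
P = 467.0730; D_Mac = 2.90303 yrs; D_mod = 2.74648 yrs; C = 10.27883.
Duration effect: -2.74648 × (-0.0175) = +0.048063
Convexity effect: 0.5 × 10.27883 × (-0.0175)² = +0.0015739
ΔP/P ≈ +0.048063 + 0.0015739 = +0.049637 = +4.9637%.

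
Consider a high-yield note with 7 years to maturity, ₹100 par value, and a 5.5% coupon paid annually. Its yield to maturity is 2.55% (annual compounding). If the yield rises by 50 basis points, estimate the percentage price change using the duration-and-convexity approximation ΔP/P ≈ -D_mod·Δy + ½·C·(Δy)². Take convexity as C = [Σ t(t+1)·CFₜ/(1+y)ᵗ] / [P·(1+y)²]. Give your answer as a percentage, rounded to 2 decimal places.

-2.91%

With y = 0.0255:
  t   CF        PV=CF/(1+0.0255)^t    t·PV        t(t+1)·PV
  1         5.50         5.3632         5.3632          10.7265
  2         5.50         5.2299        10.4598          31.3793
  3         5.50         5.0998        15.2995          61.1980
  4         5.50         4.9730        19.8921          99.4604
  5         5.50         4.8494        24.2468         145.4808
  6         5.50         4.7288        28.3727         198.6086
  7       105.50        88.4510       619.1571       4,953.2567
  Σ                    118.6951       722.7911       5,500.1101
P = 118.6951; D_Mac = 6.08948 yrs; D_mod = 5.93806 yrs; C = 44.06231.
Duration effect: -5.93806 × (+0.005) = -0.029690
Convexity effect: 0.5 × 44.06231 × (0.005)² = +0.0005508
ΔP/P ≈ -0.029690 + 0.0005508 = -0.029140 = -2.9140%.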